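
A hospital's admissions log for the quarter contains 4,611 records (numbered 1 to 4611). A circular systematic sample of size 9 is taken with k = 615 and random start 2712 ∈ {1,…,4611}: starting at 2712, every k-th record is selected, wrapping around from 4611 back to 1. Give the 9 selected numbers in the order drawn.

2712, 3327, 3942, 4557, 561, 1176, 1791, 2406, 3021

Selection 1: 2712
Selection 2: 2712 + 615 = 3327
Selection 3: 3327 + 615 = 3942
Selection 4: 3942 + 615 = 4557
Selection 5: 4557 + 615 = 5172 → 5172 − 4611 = 561
Selection 6: 561 + 615 = 1176
Selection 7: 1176 + 615 = 1791
Selection 8: 1791 + 615 = 2406
Selection 9: 2406 + 615 = 3021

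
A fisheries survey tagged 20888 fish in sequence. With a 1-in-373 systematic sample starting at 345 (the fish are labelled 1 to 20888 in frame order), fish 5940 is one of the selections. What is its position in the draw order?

16

k = 373
position = (5940 − 345)/373 + 1 = 5595/373 + 1 = 15 + 1 = 16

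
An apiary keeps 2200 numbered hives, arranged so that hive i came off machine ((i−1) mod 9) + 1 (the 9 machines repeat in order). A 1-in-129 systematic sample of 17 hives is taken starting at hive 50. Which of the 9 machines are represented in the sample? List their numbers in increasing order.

2, 5, 8

Consecutive selections differ by k = 129, so their machine numbers differ by 129 mod 9 = 3.
gcd(129, 9) = 3, so the sample visits 9/3 = 3 distinct residues mod 9.
Start 50 is machine 5; the machines hit are 2, 5, 8.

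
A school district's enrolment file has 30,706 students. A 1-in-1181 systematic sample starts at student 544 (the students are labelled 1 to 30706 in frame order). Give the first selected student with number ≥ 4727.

k = 1181
Steps past start: ⌈(4727 − 544)/1181⌉ = ⌈4183/1181⌉ = 4
Selected student: 544 + 4×1181 = 5268

5268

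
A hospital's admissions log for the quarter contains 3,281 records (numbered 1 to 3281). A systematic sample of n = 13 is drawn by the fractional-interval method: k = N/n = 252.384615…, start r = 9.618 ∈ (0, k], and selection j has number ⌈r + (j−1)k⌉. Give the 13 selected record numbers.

j=1: r + 0k = 9.618 → ⌈·⌉ = 10
j=2: r + 1k = 262.002615… → ⌈·⌉ = 263
j=3: r + 2k = 514.387230… → ⌈·⌉ = 515
j=4: r + 3k = 766.771846… → ⌈·⌉ = 767
j=5: r + 4k = 1019.156461… → ⌈·⌉ = 1020
j=6: r + 5k = 1271.541076… → ⌈·⌉ = 1272
j=7: r + 6k = 1523.925692… → ⌈·⌉ = 1524
j=8: r + 7k = 1776.310307… → ⌈·⌉ = 1777
j=9: r + 8k = 2028.694923… → ⌈·⌉ = 2029
j=10: r + 9k = 2281.079538… → ⌈·⌉ = 2282
j=11: r + 10k = 2533.464153… → ⌈·⌉ = 2534
j=12: r + 11k = 2785.848769… → ⌈·⌉ = 2786
j=13: r + 12k = 3038.233384… → ⌈·⌉ = 3039

10, 263, 515, 767, 1020, 1272, 1524, 1777, 2029, 2282, 2534, 2786, 3039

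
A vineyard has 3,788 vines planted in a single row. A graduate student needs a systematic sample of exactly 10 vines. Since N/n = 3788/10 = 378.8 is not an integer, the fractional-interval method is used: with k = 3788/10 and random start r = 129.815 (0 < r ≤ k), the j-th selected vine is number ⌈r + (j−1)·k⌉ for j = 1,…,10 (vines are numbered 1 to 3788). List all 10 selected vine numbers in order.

j=1: r + 0k = 129.815 → ⌈·⌉ = 130
j=2: r + 1k = 508.615 → ⌈·⌉ = 509
j=3: r + 2k = 887.415 → ⌈·⌉ = 888
j=4: r + 3k = 1266.215 → ⌈·⌉ = 1267
j=5: r + 4k = 1645.015 → ⌈·⌉ = 1646
j=6: r + 5k = 2023.815 → ⌈·⌉ = 2024
j=7: r + 6k = 2402.615 → ⌈·⌉ = 2403
j=8: r + 7k = 2781.415 → ⌈·⌉ = 2782
j=9: r + 8k = 3160.215 → ⌈·⌉ = 3161
j=10: r + 9k = 3539.015 → ⌈·⌉ = 3540

130, 509, 888, 1267, 1646, 2024, 2403, 2782, 3161, 3540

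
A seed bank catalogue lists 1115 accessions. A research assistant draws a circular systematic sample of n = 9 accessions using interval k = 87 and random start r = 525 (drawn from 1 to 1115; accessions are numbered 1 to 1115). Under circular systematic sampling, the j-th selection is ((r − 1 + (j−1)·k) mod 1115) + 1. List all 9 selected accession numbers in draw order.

525, 612, 699, 786, 873, 960, 1047, 19, 106

Selection 1: 525
Selection 2: 525 + 87 = 612
Selection 3: 612 + 87 = 699
Selection 4: 699 + 87 = 786
Selection 5: 786 + 87 = 873
Selection 6: 873 + 87 = 960
Selection 7: 960 + 87 = 1047
Selection 8: 1047 + 87 = 1134 → 1134 − 1115 = 19
Selection 9: 19 + 87 = 106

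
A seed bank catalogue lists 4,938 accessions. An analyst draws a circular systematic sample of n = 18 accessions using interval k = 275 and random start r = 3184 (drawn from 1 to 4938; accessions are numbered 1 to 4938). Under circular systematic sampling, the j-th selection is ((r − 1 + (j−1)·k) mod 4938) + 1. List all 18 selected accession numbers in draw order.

Selection 1: 3184
Selection 2: 3184 + 275 = 3459
Selection 3: 3459 + 275 = 3734
Selection 4: 3734 + 275 = 4009
Selection 5: 4009 + 275 = 4284
Selection 6: 4284 + 275 = 4559
Selection 7: 4559 + 275 = 4834
Selection 8: 4834 + 275 = 5109 → 5109 − 4938 = 171
Selection 9: 171 + 275 = 446
Selection 10: 446 + 275 = 721
Selection 11: 721 + 275 = 996
Selection 12: 996 + 275 = 1271
Selection 13: 1271 + 275 = 1546
Selection 14: 1546 + 275 = 1821
Selection 15: 1821 + 275 = 2096
Selection 16: 2096 + 275 = 2371
Selection 17: 2371 + 275 = 2646
Selection 18: 2646 + 275 = 2921

3184, 3459, 3734, 4009, 4284, 4559, 4834, 171, 446, 721, 996, 1271, 1546, 1821, 2096, 2371, 2646, 2921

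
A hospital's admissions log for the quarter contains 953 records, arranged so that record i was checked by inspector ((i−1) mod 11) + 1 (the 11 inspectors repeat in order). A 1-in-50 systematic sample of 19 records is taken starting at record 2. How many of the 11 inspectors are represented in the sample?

Consecutive selections differ by k = 50, so their inspector numbers differ by 50 mod 11 = 6.
gcd(50, 11) = 1, so the sample visits 11/1 = 11 distinct residues mod 11.
Start 2 is inspector 2; the inspectors hit are 1, 2, 3, 4, 5, 6, 7, 8, 9, 10, 11.

11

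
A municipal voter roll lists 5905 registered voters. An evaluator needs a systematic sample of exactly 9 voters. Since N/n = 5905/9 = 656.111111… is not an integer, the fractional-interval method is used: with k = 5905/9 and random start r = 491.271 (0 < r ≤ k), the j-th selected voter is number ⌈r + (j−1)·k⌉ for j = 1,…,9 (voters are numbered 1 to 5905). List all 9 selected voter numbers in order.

j=1: r + 0k = 491.271 → ⌈·⌉ = 492
j=2: r + 1k = 1147.382111… → ⌈·⌉ = 1148
j=3: r + 2k = 1803.493222… → ⌈·⌉ = 1804
j=4: r + 3k = 2459.604333… → ⌈·⌉ = 2460
j=5: r + 4k = 3115.715444… → ⌈·⌉ = 3116
j=6: r + 5k = 3771.826555… → ⌈·⌉ = 3772
j=7: r + 6k = 4427.937666… → ⌈·⌉ = 4428
j=8: r + 7k = 5084.048777… → ⌈·⌉ = 5085
j=9: r + 8k = 5740.159888… → ⌈·⌉ = 5741

492, 1148, 1804, 2460, 3116, 3772, 4428, 5085, 5741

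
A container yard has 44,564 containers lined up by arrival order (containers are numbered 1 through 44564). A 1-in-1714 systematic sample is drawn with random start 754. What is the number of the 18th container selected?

29892

k = 1714
18th selection = r + (18−1)·k = 754 + 17×1714 = 754 + 29138 = 29892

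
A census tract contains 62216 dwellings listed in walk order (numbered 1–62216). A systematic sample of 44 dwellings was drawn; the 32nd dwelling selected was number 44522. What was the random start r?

k = 62216/44 = 1414
r = 44522 − (32−1)×1414 = 44522 − 43834 = 688

688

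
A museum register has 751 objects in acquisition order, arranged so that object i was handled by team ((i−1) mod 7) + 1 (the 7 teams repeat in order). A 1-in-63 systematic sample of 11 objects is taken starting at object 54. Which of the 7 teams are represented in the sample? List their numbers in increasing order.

5

Consecutive selections differ by k = 63, so their team numbers differ by 63 mod 7 = 0.
gcd(63, 7) = 7, so the sample visits 7/7 = 1 distinct residues mod 7.
Start 54 is team 5; the teams hit are 5.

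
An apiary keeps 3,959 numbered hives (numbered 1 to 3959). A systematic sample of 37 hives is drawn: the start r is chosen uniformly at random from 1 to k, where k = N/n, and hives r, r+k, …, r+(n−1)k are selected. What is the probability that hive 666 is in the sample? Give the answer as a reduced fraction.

k = 3959/37 = 107.
Hive 666 is selected iff r ≡ 666 (mod 107); exactly one such r in {1,…,107}.
Inclusion probability = 1/107.

1/107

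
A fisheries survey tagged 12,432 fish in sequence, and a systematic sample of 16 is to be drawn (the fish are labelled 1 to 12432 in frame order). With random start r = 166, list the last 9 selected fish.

5605, 6382, 7159, 7936, 8713, 9490, 10267, 11044, 11821

k = N/n = 12432/16 = 777
8th selection = 166 + 7×777 = 5605
9th: 5605 + 777 = 6382
10th: 6382 + 777 = 7159
11th: 7159 + 777 = 7936
12th: 7936 + 777 = 8713
13th: 8713 + 777 = 9490
14th: 9490 + 777 = 10267
15th: 10267 + 777 = 11044
16th: 11044 + 777 = 11821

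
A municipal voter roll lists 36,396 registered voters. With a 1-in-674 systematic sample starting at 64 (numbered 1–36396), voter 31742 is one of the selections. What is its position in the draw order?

k = 674
position = (31742 − 64)/674 + 1 = 31678/674 + 1 = 47 + 1 = 48

48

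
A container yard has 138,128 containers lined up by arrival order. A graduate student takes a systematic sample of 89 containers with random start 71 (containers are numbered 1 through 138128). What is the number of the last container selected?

136647

k = 138128/89 = 1552
89th selection = r + (89−1)·k = 71 + 88×1552 = 71 + 136576 = 136647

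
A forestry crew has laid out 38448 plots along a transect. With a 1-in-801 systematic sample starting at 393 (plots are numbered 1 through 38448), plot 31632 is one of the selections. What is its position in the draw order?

k = 801
position = (31632 − 393)/801 + 1 = 31239/801 + 1 = 39 + 1 = 40

40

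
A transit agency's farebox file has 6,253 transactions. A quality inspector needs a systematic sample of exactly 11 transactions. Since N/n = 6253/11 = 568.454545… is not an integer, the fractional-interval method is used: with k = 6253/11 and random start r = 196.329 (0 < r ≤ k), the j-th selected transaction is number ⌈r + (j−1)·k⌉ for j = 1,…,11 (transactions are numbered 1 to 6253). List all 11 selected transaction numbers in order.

j=1: r + 0k = 196.329 → ⌈·⌉ = 197
j=2: r + 1k = 764.783545… → ⌈·⌉ = 765
j=3: r + 2k = 1333.238090… → ⌈·⌉ = 1334
j=4: r + 3k = 1901.692636… → ⌈·⌉ = 1902
j=5: r + 4k = 2470.147181… → ⌈·⌉ = 2471
j=6: r + 5k = 3038.601727… → ⌈·⌉ = 3039
j=7: r + 6k = 3607.056272… → ⌈·⌉ = 3608
j=8: r + 7k = 4175.510818… → ⌈·⌉ = 4176
j=9: r + 8k = 4743.965363… → ⌈·⌉ = 4744
j=10: r + 9k = 5312.419909… → ⌈·⌉ = 5313
j=11: r + 10k = 5880.874454… → ⌈·⌉ = 5881

197, 765, 1334, 1902, 2471, 3039, 3608, 4176, 4744, 5313, 5881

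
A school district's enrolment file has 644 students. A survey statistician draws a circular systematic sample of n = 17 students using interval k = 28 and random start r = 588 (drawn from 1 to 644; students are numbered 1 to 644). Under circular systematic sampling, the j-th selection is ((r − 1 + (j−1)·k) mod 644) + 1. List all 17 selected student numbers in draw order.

Selection 1: 588
Selection 2: 588 + 28 = 616
Selection 3: 616 + 28 = 644
Selection 4: 644 + 28 = 672 → 672 − 644 = 28
Selection 5: 28 + 28 = 56
Selection 6: 56 + 28 = 84
Selection 7: 84 + 28 = 112
Selection 8: 112 + 28 = 140
Selection 9: 140 + 28 = 168
Selection 10: 168 + 28 = 196
Selection 11: 196 + 28 = 224
Selection 12: 224 + 28 = 252
Selection 13: 252 + 28 = 280
Selection 14: 280 + 28 = 308
Selection 15: 308 + 28 = 336
Selection 16: 336 + 28 = 364
Selection 17: 364 + 28 = 392

588, 616, 644, 28, 56, 84, 112, 140, 168, 196, 224, 252, 280, 308, 336, 364, 392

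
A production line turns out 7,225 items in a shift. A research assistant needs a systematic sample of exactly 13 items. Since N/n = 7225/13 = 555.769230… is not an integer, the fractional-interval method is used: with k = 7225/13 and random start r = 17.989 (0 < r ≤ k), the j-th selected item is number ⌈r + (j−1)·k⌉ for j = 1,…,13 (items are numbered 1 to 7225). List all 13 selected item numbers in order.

18, 574, 1130, 1686, 2242, 2797, 3353, 3909, 4465, 5020, 5576, 6132, 6688

j=1: r + 0k = 17.989 → ⌈·⌉ = 18
j=2: r + 1k = 573.758230… → ⌈·⌉ = 574
j=3: r + 2k = 1129.527461… → ⌈·⌉ = 1130
j=4: r + 3k = 1685.296692… → ⌈·⌉ = 1686
j=5: r + 4k = 2241.065923… → ⌈·⌉ = 2242
j=6: r + 5k = 2796.835153… → ⌈·⌉ = 2797
j=7: r + 6k = 3352.604384… → ⌈·⌉ = 3353
j=8: r + 7k = 3908.373615… → ⌈·⌉ = 3909
j=9: r + 8k = 4464.142846… → ⌈·⌉ = 4465
j=10: r + 9k = 5019.912076… → ⌈·⌉ = 5020
j=11: r + 10k = 5575.681307… → ⌈·⌉ = 5576
j=12: r + 11k = 6131.450538… → ⌈·⌉ = 6132
j=13: r + 12k = 6687.219769… → ⌈·⌉ = 6688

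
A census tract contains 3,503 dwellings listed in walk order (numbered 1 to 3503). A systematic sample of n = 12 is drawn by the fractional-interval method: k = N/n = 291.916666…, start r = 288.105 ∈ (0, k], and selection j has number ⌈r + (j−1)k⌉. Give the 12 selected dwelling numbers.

289, 581, 872, 1164, 1456, 1748, 2040, 2332, 2624, 2916, 3208, 3500

j=1: r + 0k = 288.105 → ⌈·⌉ = 289
j=2: r + 1k = 580.021666… → ⌈·⌉ = 581
j=3: r + 2k = 871.938333… → ⌈·⌉ = 872
j=4: r + 3k = 1163.855 → ⌈·⌉ = 1164
j=5: r + 4k = 1455.771666… → ⌈·⌉ = 1456
j=6: r + 5k = 1747.688333… → ⌈·⌉ = 1748
j=7: r + 6k = 2039.605 → ⌈·⌉ = 2040
j=8: r + 7k = 2331.521666… → ⌈·⌉ = 2332
j=9: r + 8k = 2623.438333… → ⌈·⌉ = 2624
j=10: r + 9k = 2915.355 → ⌈·⌉ = 2916
j=11: r + 10k = 3207.271666… → ⌈·⌉ = 3208
j=12: r + 11k = 3499.188333… → ⌈·⌉ = 3500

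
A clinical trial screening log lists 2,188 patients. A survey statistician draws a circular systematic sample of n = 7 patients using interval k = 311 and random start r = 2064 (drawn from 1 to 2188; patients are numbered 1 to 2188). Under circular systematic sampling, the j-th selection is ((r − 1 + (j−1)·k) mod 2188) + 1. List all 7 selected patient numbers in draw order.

Selection 1: 2064
Selection 2: 2064 + 311 = 2375 → 2375 − 2188 = 187
Selection 3: 187 + 311 = 498
Selection 4: 498 + 311 = 809
Selection 5: 809 + 311 = 1120
Selection 6: 1120 + 311 = 1431
Selection 7: 1431 + 311 = 1742

2064, 187, 498, 809, 1120, 1431, 1742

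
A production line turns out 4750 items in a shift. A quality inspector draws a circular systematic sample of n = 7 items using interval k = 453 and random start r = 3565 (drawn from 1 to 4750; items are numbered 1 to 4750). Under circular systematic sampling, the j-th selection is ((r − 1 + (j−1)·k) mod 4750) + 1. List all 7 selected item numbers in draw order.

Selection 1: 3565
Selection 2: 3565 + 453 = 4018
Selection 3: 4018 + 453 = 4471
Selection 4: 4471 + 453 = 4924 → 4924 − 4750 = 174
Selection 5: 174 + 453 = 627
Selection 6: 627 + 453 = 1080
Selection 7: 1080 + 453 = 1533

3565, 4018, 4471, 174, 627, 1080, 1533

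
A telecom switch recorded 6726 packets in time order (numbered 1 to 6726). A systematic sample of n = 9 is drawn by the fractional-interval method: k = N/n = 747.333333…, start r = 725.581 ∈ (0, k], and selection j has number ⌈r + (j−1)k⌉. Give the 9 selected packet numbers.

726, 1473, 2221, 2968, 3715, 4463, 5210, 5957, 6705

j=1: r + 0k = 725.581 → ⌈·⌉ = 726
j=2: r + 1k = 1472.914333… → ⌈·⌉ = 1473
j=3: r + 2k = 2220.247666… → ⌈·⌉ = 2221
j=4: r + 3k = 2967.581 → ⌈·⌉ = 2968
j=5: r + 4k = 3714.914333… → ⌈·⌉ = 3715
j=6: r + 5k = 4462.247666… → ⌈·⌉ = 4463
j=7: r + 6k = 5209.581 → ⌈·⌉ = 5210
j=8: r + 7k = 5956.914333… → ⌈·⌉ = 5957
j=9: r + 8k = 6704.247666… → ⌈·⌉ = 6705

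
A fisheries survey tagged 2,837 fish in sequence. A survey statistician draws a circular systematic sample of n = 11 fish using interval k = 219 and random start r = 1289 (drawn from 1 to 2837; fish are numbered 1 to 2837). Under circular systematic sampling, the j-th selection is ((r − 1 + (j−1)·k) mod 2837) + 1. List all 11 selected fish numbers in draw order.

Selection 1: 1289
Selection 2: 1289 + 219 = 1508
Selection 3: 1508 + 219 = 1727
Selection 4: 1727 + 219 = 1946
Selection 5: 1946 + 219 = 2165
Selection 6: 2165 + 219 = 2384
Selection 7: 2384 + 219 = 2603
Selection 8: 2603 + 219 = 2822
Selection 9: 2822 + 219 = 3041 → 3041 − 2837 = 204
Selection 10: 204 + 219 = 423
Selection 11: 423 + 219 = 642

1289, 1508, 1727, 1946, 2165, 2384, 2603, 2822, 204, 423, 642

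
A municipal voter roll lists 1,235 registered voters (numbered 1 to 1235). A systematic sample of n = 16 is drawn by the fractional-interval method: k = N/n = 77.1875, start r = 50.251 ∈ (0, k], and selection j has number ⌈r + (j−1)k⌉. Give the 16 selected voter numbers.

51, 128, 205, 282, 360, 437, 514, 591, 668, 745, 823, 900, 977, 1054, 1131, 1209

j=1: r + 0k = 50.251 → ⌈·⌉ = 51
j=2: r + 1k = 127.4385 → ⌈·⌉ = 128
j=3: r + 2k = 204.626 → ⌈·⌉ = 205
j=4: r + 3k = 281.8135 → ⌈·⌉ = 282
j=5: r + 4k = 359.001 → ⌈·⌉ = 360
j=6: r + 5k = 436.1885 → ⌈·⌉ = 437
j=7: r + 6k = 513.376 → ⌈·⌉ = 514
j=8: r + 7k = 590.5635 → ⌈·⌉ = 591
j=9: r + 8k = 667.751 → ⌈·⌉ = 668
j=10: r + 9k = 744.9385 → ⌈·⌉ = 745
j=11: r + 10k = 822.126 → ⌈·⌉ = 823
j=12: r + 11k = 899.3135 → ⌈·⌉ = 900
j=13: r + 12k = 976.501 → ⌈·⌉ = 977
j=14: r + 13k = 1053.6885 → ⌈·⌉ = 1054
j=15: r + 14k = 1130.876 → ⌈·⌉ = 1131
j=16: r + 15k = 1208.0635 → ⌈·⌉ = 1209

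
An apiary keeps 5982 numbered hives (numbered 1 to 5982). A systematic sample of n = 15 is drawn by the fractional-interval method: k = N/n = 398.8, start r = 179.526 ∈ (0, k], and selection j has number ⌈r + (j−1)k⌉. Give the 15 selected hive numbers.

j=1: r + 0k = 179.526 → ⌈·⌉ = 180
j=2: r + 1k = 578.326 → ⌈·⌉ = 579
j=3: r + 2k = 977.126 → ⌈·⌉ = 978
j=4: r + 3k = 1375.926 → ⌈·⌉ = 1376
j=5: r + 4k = 1774.726 → ⌈·⌉ = 1775
j=6: r + 5k = 2173.526 → ⌈·⌉ = 2174
j=7: r + 6k = 2572.326 → ⌈·⌉ = 2573
j=8: r + 7k = 2971.126 → ⌈·⌉ = 2972
j=9: r + 8k = 3369.926 → ⌈·⌉ = 3370
j=10: r + 9k = 3768.726 → ⌈·⌉ = 3769
j=11: r + 10k = 4167.526 → ⌈·⌉ = 4168
j=12: r + 11k = 4566.326 → ⌈·⌉ = 4567
j=13: r + 12k = 4965.126 → ⌈·⌉ = 4966
j=14: r + 13k = 5363.926 → ⌈·⌉ = 5364
j=15: r + 14k = 5762.726 → ⌈·⌉ = 5763

180, 579, 978, 1376, 1775, 2174, 2573, 2972, 3370, 3769, 4168, 4567, 4966, 5364, 5763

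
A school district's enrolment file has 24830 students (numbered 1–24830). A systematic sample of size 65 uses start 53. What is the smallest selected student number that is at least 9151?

k = 24830/65 = 382
Steps past start: ⌈(9151 − 53)/382⌉ = ⌈9098/382⌉ = 24
Selected student: 53 + 24×382 = 9221

9221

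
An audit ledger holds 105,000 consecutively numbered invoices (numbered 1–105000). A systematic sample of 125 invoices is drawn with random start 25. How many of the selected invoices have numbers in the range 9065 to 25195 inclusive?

19

k = 105000/125 = 840
First selection ≥ 9065: 25 + ⌈(9065−25)/840⌉·840 = 25 + 11×840 = 9265
Last selection ≤ 25195: 25 + ⌊(25195−25)/840⌋·840 = 25 + 29×840 = 24385
Count = 29 − 11 + 1 = 19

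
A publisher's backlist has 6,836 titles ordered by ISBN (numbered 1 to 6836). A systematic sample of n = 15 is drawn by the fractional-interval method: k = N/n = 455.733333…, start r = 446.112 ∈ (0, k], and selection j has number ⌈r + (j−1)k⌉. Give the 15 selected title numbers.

j=1: r + 0k = 446.112 → ⌈·⌉ = 447
j=2: r + 1k = 901.845333… → ⌈·⌉ = 902
j=3: r + 2k = 1357.578666… → ⌈·⌉ = 1358
j=4: r + 3k = 1813.312 → ⌈·⌉ = 1814
j=5: r + 4k = 2269.045333… → ⌈·⌉ = 2270
j=6: r + 5k = 2724.778666… → ⌈·⌉ = 2725
j=7: r + 6k = 3180.512 → ⌈·⌉ = 3181
j=8: r + 7k = 3636.245333… → ⌈·⌉ = 3637
j=9: r + 8k = 4091.978666… → ⌈·⌉ = 4092
j=10: r + 9k = 4547.712 → ⌈·⌉ = 4548
j=11: r + 10k = 5003.445333… → ⌈·⌉ = 5004
j=12: r + 11k = 5459.178666… → ⌈·⌉ = 5460
j=13: r + 12k = 5914.912 → ⌈·⌉ = 5915
j=14: r + 13k = 6370.645333… → ⌈·⌉ = 6371
j=15: r + 14k = 6826.378666… → ⌈·⌉ = 6827

447, 902, 1358, 1814, 2270, 2725, 3181, 3637, 4092, 4548, 5004, 5460, 5915, 6371, 6827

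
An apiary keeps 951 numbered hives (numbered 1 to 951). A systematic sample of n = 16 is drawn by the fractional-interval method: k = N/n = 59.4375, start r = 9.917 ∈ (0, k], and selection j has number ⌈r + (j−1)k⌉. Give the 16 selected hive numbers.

10, 70, 129, 189, 248, 308, 367, 426, 486, 545, 605, 664, 724, 783, 843, 902

j=1: r + 0k = 9.917 → ⌈·⌉ = 10
j=2: r + 1k = 69.3545 → ⌈·⌉ = 70
j=3: r + 2k = 128.792 → ⌈·⌉ = 129
j=4: r + 3k = 188.2295 → ⌈·⌉ = 189
j=5: r + 4k = 247.667 → ⌈·⌉ = 248
j=6: r + 5k = 307.1045 → ⌈·⌉ = 308
j=7: r + 6k = 366.542 → ⌈·⌉ = 367
j=8: r + 7k = 425.9795 → ⌈·⌉ = 426
j=9: r + 8k = 485.417 → ⌈·⌉ = 486
j=10: r + 9k = 544.8545 → ⌈·⌉ = 545
j=11: r + 10k = 604.292 → ⌈·⌉ = 605
j=12: r + 11k = 663.7295 → ⌈·⌉ = 664
j=13: r + 12k = 723.167 → ⌈·⌉ = 724
j=14: r + 13k = 782.6045 → ⌈·⌉ = 783
j=15: r + 14k = 842.042 → ⌈·⌉ = 843
j=16: r + 15k = 901.4795 → ⌈·⌉ = 902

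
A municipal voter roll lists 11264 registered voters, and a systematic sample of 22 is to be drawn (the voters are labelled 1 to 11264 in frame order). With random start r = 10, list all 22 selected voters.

10, 522, 1034, 1546, 2058, 2570, 3082, 3594, 4106, 4618, 5130, 5642, 6154, 6666, 7178, 7690, 8202, 8714, 9226, 9738, 10250, 10762

k = N/n = 11264/22 = 512
voter 1: 10
voter 2: 10 + 512 = 522
voter 3: 522 + 512 = 1034
voter 4: 1034 + 512 = 1546
voter 5: 1546 + 512 = 2058
voter 6: 2058 + 512 = 2570
voter 7: 2570 + 512 = 3082
voter 8: 3082 + 512 = 3594
voter 9: 3594 + 512 = 4106
voter 10: 4106 + 512 = 4618
voter 11: 4618 + 512 = 5130
voter 12: 5130 + 512 = 5642
voter 13: 5642 + 512 = 6154
voter 14: 6154 + 512 = 6666
voter 15: 6666 + 512 = 7178
voter 16: 7178 + 512 = 7690
voter 17: 7690 + 512 = 8202
voter 18: 8202 + 512 = 8714
voter 19: 8714 + 512 = 9226
voter 20: 9226 + 512 = 9738
voter 21: 9738 + 512 = 10250
voter 22: 10250 + 512 = 10762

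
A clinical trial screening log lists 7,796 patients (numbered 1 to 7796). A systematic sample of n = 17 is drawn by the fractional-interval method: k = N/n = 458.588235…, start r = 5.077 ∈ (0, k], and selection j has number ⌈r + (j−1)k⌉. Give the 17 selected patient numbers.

j=1: r + 0k = 5.077 → ⌈·⌉ = 6
j=2: r + 1k = 463.665235… → ⌈·⌉ = 464
j=3: r + 2k = 922.253470… → ⌈·⌉ = 923
j=4: r + 3k = 1380.841705… → ⌈·⌉ = 1381
j=5: r + 4k = 1839.429941… → ⌈·⌉ = 1840
j=6: r + 5k = 2298.018176… → ⌈·⌉ = 2299
j=7: r + 6k = 2756.606411… → ⌈·⌉ = 2757
j=8: r + 7k = 3215.194647… → ⌈·⌉ = 3216
j=9: r + 8k = 3673.782882… → ⌈·⌉ = 3674
j=10: r + 9k = 4132.371117… → ⌈·⌉ = 4133
j=11: r + 10k = 4590.959352… → ⌈·⌉ = 4591
j=12: r + 11k = 5049.547588… → ⌈·⌉ = 5050
j=13: r + 12k = 5508.135823… → ⌈·⌉ = 5509
j=14: r + 13k = 5966.724058… → ⌈·⌉ = 5967
j=15: r + 14k = 6425.312294… → ⌈·⌉ = 6426
j=16: r + 15k = 6883.900529… → ⌈·⌉ = 6884
j=17: r + 16k = 7342.488764… → ⌈·⌉ = 7343

6, 464, 923, 1381, 1840, 2299, 2757, 3216, 3674, 4133, 4591, 5050, 5509, 5967, 6426, 6884, 7343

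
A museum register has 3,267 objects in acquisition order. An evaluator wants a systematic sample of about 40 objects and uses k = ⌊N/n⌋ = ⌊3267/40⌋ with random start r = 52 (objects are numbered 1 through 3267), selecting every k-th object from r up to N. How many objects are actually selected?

40

k = ⌊3267/40⌋ = 81
Achieved size = ⌊(3267 − 52)/81⌋ + 1 = ⌊3215/81⌋ + 1 = 39 + 1 = 40
(last selection: 52 + 39×81 = 3211 ≤ 3267; next would be 3292 > 3267)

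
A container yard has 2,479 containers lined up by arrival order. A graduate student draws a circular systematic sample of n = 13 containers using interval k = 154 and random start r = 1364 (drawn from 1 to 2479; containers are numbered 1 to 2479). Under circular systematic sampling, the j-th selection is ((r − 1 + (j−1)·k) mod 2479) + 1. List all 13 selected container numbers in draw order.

1364, 1518, 1672, 1826, 1980, 2134, 2288, 2442, 117, 271, 425, 579, 733

Selection 1: 1364
Selection 2: 1364 + 154 = 1518
Selection 3: 1518 + 154 = 1672
Selection 4: 1672 + 154 = 1826
Selection 5: 1826 + 154 = 1980
Selection 6: 1980 + 154 = 2134
Selection 7: 2134 + 154 = 2288
Selection 8: 2288 + 154 = 2442
Selection 9: 2442 + 154 = 2596 → 2596 − 2479 = 117
Selection 10: 117 + 154 = 271
Selection 11: 271 + 154 = 425
Selection 12: 425 + 154 = 579
Selection 13: 579 + 154 = 733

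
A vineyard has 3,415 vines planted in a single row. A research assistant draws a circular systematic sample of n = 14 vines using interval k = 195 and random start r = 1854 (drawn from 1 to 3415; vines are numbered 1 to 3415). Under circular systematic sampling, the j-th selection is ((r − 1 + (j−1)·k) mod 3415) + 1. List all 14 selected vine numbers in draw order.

Selection 1: 1854
Selection 2: 1854 + 195 = 2049
Selection 3: 2049 + 195 = 2244
Selection 4: 2244 + 195 = 2439
Selection 5: 2439 + 195 = 2634
Selection 6: 2634 + 195 = 2829
Selection 7: 2829 + 195 = 3024
Selection 8: 3024 + 195 = 3219
Selection 9: 3219 + 195 = 3414
Selection 10: 3414 + 195 = 3609 → 3609 − 3415 = 194
Selection 11: 194 + 195 = 389
Selection 12: 389 + 195 = 584
Selection 13: 584 + 195 = 779
Selection 14: 779 + 195 = 974

1854, 2049, 2244, 2439, 2634, 2829, 3024, 3219, 3414, 194, 389, 584, 779, 974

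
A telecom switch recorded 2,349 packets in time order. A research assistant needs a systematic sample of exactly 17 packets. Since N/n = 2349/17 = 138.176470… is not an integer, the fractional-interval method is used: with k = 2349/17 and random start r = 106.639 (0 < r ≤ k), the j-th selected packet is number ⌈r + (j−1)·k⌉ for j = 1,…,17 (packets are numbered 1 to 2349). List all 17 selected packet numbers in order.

j=1: r + 0k = 106.639 → ⌈·⌉ = 107
j=2: r + 1k = 244.815470… → ⌈·⌉ = 245
j=3: r + 2k = 382.991941… → ⌈·⌉ = 383
j=4: r + 3k = 521.168411… → ⌈·⌉ = 522
j=5: r + 4k = 659.344882… → ⌈·⌉ = 660
j=6: r + 5k = 797.521352… → ⌈·⌉ = 798
j=7: r + 6k = 935.697823… → ⌈·⌉ = 936
j=8: r + 7k = 1073.874294… → ⌈·⌉ = 1074
j=9: r + 8k = 1212.050764… → ⌈·⌉ = 1213
j=10: r + 9k = 1350.227235… → ⌈·⌉ = 1351
j=11: r + 10k = 1488.403705… → ⌈·⌉ = 1489
j=12: r + 11k = 1626.580176… → ⌈·⌉ = 1627
j=13: r + 12k = 1764.756647… → ⌈·⌉ = 1765
j=14: r + 13k = 1902.933117… → ⌈·⌉ = 1903
j=15: r + 14k = 2041.109588… → ⌈·⌉ = 2042
j=16: r + 15k = 2179.286058… → ⌈·⌉ = 2180
j=17: r + 16k = 2317.462529… → ⌈·⌉ = 2318

107, 245, 383, 522, 660, 798, 936, 1074, 1213, 1351, 1489, 1627, 1765, 1903, 2042, 2180, 2318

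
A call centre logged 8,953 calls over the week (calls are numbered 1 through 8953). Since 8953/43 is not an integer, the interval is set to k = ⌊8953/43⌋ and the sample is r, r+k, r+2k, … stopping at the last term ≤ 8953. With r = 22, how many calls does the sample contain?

43

k = ⌊8953/43⌋ = 208
Achieved size = ⌊(8953 − 22)/208⌋ + 1 = ⌊8931/208⌋ + 1 = 42 + 1 = 43
(last selection: 22 + 42×208 = 8758 ≤ 8953; next would be 8966 > 8953)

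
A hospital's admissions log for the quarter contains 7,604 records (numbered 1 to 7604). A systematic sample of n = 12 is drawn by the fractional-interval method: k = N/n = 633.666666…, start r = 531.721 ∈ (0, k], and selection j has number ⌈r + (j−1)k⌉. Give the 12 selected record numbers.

j=1: r + 0k = 531.721 → ⌈·⌉ = 532
j=2: r + 1k = 1165.387666… → ⌈·⌉ = 1166
j=3: r + 2k = 1799.054333… → ⌈·⌉ = 1800
j=4: r + 3k = 2432.721 → ⌈·⌉ = 2433
j=5: r + 4k = 3066.387666… → ⌈·⌉ = 3067
j=6: r + 5k = 3700.054333… → ⌈·⌉ = 3701
j=7: r + 6k = 4333.721 → ⌈·⌉ = 4334
j=8: r + 7k = 4967.387666… → ⌈·⌉ = 4968
j=9: r + 8k = 5601.054333… → ⌈·⌉ = 5602
j=10: r + 9k = 6234.721 → ⌈·⌉ = 6235
j=11: r + 10k = 6868.387666… → ⌈·⌉ = 6869
j=12: r + 11k = 7502.054333… → ⌈·⌉ = 7503

532, 1166, 1800, 2433, 3067, 3701, 4334, 4968, 5602, 6235, 6869, 7503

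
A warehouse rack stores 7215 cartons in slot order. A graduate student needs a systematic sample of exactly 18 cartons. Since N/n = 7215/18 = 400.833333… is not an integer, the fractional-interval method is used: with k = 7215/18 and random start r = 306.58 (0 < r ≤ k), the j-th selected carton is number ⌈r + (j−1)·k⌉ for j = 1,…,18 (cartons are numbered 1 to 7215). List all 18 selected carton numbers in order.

j=1: r + 0k = 306.58 → ⌈·⌉ = 307
j=2: r + 1k = 707.413333… → ⌈·⌉ = 708
j=3: r + 2k = 1108.246666… → ⌈·⌉ = 1109
j=4: r + 3k = 1509.08 → ⌈·⌉ = 1510
j=5: r + 4k = 1909.913333… → ⌈·⌉ = 1910
j=6: r + 5k = 2310.746666… → ⌈·⌉ = 2311
j=7: r + 6k = 2711.58 → ⌈·⌉ = 2712
j=8: r + 7k = 3112.413333… → ⌈·⌉ = 3113
j=9: r + 8k = 3513.246666… → ⌈·⌉ = 3514
j=10: r + 9k = 3914.08 → ⌈·⌉ = 3915
j=11: r + 10k = 4314.913333… → ⌈·⌉ = 4315
j=12: r + 11k = 4715.746666… → ⌈·⌉ = 4716
j=13: r + 12k = 5116.58 → ⌈·⌉ = 5117
j=14: r + 13k = 5517.413333… → ⌈·⌉ = 5518
j=15: r + 14k = 5918.246666… → ⌈·⌉ = 5919
j=16: r + 15k = 6319.08 → ⌈·⌉ = 6320
j=17: r + 16k = 6719.913333… → ⌈·⌉ = 6720
j=18: r + 17k = 7120.746666… → ⌈·⌉ = 7121

307, 708, 1109, 1510, 1910, 2311, 2712, 3113, 3514, 3915, 4315, 4716, 5117, 5518, 5919, 6320, 6720, 7121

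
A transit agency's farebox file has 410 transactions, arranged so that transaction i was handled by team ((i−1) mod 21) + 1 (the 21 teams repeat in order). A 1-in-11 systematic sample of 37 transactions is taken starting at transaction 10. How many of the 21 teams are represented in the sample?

Consecutive selections differ by k = 11, so their team numbers differ by 11 mod 21 = 11.
gcd(11, 21) = 1, so the sample visits 21/1 = 21 distinct residues mod 21.
Start 10 is team 10; the teams hit are 1, 2, 3, 4, 5, 6, 7, 8, 9, 10, 11, 12, 13, 14, 15, 16, 17, 18, 19, 20, 21.

21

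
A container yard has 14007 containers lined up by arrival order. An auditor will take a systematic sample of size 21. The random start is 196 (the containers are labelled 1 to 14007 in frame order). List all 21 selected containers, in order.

196, 863, 1530, 2197, 2864, 3531, 4198, 4865, 5532, 6199, 6866, 7533, 8200, 8867, 9534, 10201, 10868, 11535, 12202, 12869, 13536

k = N/n = 14007/21 = 667
container 1: 196
container 2: 196 + 667 = 863
container 3: 863 + 667 = 1530
container 4: 1530 + 667 = 2197
container 5: 2197 + 667 = 2864
container 6: 2864 + 667 = 3531
container 7: 3531 + 667 = 4198
container 8: 4198 + 667 = 4865
container 9: 4865 + 667 = 5532
container 10: 5532 + 667 = 6199
container 11: 6199 + 667 = 6866
container 12: 6866 + 667 = 7533
container 13: 7533 + 667 = 8200
container 14: 8200 + 667 = 8867
container 15: 8867 + 667 = 9534
container 16: 9534 + 667 = 10201
container 17: 10201 + 667 = 10868
container 18: 10868 + 667 = 11535
container 19: 11535 + 667 = 12202
container 20: 12202 + 667 = 12869
container 21: 12869 + 667 = 13536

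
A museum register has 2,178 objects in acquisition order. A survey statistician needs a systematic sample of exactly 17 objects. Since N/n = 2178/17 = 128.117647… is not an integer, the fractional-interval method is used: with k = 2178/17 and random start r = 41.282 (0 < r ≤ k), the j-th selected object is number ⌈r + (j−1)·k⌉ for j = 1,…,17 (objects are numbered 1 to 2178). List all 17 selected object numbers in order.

42, 170, 298, 426, 554, 682, 810, 939, 1067, 1195, 1323, 1451, 1579, 1707, 1835, 1964, 2092

j=1: r + 0k = 41.282 → ⌈·⌉ = 42
j=2: r + 1k = 169.399647… → ⌈·⌉ = 170
j=3: r + 2k = 297.517294… → ⌈·⌉ = 298
j=4: r + 3k = 425.634941… → ⌈·⌉ = 426
j=5: r + 4k = 553.752588… → ⌈·⌉ = 554
j=6: r + 5k = 681.870235… → ⌈·⌉ = 682
j=7: r + 6k = 809.987882… → ⌈·⌉ = 810
j=8: r + 7k = 938.105529… → ⌈·⌉ = 939
j=9: r + 8k = 1066.223176… → ⌈·⌉ = 1067
j=10: r + 9k = 1194.340823… → ⌈·⌉ = 1195
j=11: r + 10k = 1322.458470… → ⌈·⌉ = 1323
j=12: r + 11k = 1450.576117… → ⌈·⌉ = 1451
j=13: r + 12k = 1578.693764… → ⌈·⌉ = 1579
j=14: r + 13k = 1706.811411… → ⌈·⌉ = 1707
j=15: r + 14k = 1834.929058… → ⌈·⌉ = 1835
j=16: r + 15k = 1963.046705… → ⌈·⌉ = 1964
j=17: r + 16k = 2091.164352… → ⌈·⌉ = 2092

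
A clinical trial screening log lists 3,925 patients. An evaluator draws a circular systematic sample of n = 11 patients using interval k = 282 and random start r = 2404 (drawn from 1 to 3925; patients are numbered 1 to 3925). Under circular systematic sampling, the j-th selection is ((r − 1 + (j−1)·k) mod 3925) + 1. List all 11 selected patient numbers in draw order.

2404, 2686, 2968, 3250, 3532, 3814, 171, 453, 735, 1017, 1299

Selection 1: 2404
Selection 2: 2404 + 282 = 2686
Selection 3: 2686 + 282 = 2968
Selection 4: 2968 + 282 = 3250
Selection 5: 3250 + 282 = 3532
Selection 6: 3532 + 282 = 3814
Selection 7: 3814 + 282 = 4096 → 4096 − 3925 = 171
Selection 8: 171 + 282 = 453
Selection 9: 453 + 282 = 735
Selection 10: 735 + 282 = 1017
Selection 11: 1017 + 282 = 1299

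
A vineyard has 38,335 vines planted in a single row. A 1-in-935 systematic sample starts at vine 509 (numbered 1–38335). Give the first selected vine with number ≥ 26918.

27624

k = 935
Steps past start: ⌈(26918 − 509)/935⌉ = ⌈26409/935⌉ = 29
Selected vine: 509 + 29×935 = 27624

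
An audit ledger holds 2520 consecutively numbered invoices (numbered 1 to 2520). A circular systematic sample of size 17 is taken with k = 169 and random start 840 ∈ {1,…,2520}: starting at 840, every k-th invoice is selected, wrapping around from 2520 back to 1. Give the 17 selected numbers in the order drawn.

Selection 1: 840
Selection 2: 840 + 169 = 1009
Selection 3: 1009 + 169 = 1178
Selection 4: 1178 + 169 = 1347
Selection 5: 1347 + 169 = 1516
Selection 6: 1516 + 169 = 1685
Selection 7: 1685 + 169 = 1854
Selection 8: 1854 + 169 = 2023
Selection 9: 2023 + 169 = 2192
Selection 10: 2192 + 169 = 2361
Selection 11: 2361 + 169 = 2530 → 2530 − 2520 = 10
Selection 12: 10 + 169 = 179
Selection 13: 179 + 169 = 348
Selection 14: 348 + 169 = 517
Selection 15: 517 + 169 = 686
Selection 16: 686 + 169 = 855
Selection 17: 855 + 169 = 1024

840, 1009, 1178, 1347, 1516, 1685, 1854, 2023, 2192, 2361, 10, 179, 348, 517, 686, 855, 1024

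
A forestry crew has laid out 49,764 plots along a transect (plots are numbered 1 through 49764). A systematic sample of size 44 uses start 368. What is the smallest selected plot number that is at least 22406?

k = 49764/44 = 1131
Steps past start: ⌈(22406 − 368)/1131⌉ = ⌈22038/1131⌉ = 20
Selected plot: 368 + 20×1131 = 22988

22988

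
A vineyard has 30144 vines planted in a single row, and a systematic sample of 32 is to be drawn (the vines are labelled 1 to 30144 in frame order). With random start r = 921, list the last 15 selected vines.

16935, 17877, 18819, 19761, 20703, 21645, 22587, 23529, 24471, 25413, 26355, 27297, 28239, 29181, 30123

k = N/n = 30144/32 = 942
18th selection = 921 + 17×942 = 16935
19th: 16935 + 942 = 17877
20th: 17877 + 942 = 18819
21st: 18819 + 942 = 19761
22nd: 19761 + 942 = 20703
23rd: 20703 + 942 = 21645
24th: 21645 + 942 = 22587
25th: 22587 + 942 = 23529
26th: 23529 + 942 = 24471
27th: 24471 + 942 = 25413
28th: 25413 + 942 = 26355
29th: 26355 + 942 = 27297
30th: 27297 + 942 = 28239
31st: 28239 + 942 = 29181
32nd: 29181 + 942 = 30123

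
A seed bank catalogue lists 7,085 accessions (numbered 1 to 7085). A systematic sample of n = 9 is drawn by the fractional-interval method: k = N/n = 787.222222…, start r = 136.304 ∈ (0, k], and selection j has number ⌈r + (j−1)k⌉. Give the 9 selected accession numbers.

j=1: r + 0k = 136.304 → ⌈·⌉ = 137
j=2: r + 1k = 923.526222… → ⌈·⌉ = 924
j=3: r + 2k = 1710.748444… → ⌈·⌉ = 1711
j=4: r + 3k = 2497.970666… → ⌈·⌉ = 2498
j=5: r + 4k = 3285.192888… → ⌈·⌉ = 3286
j=6: r + 5k = 4072.415111… → ⌈·⌉ = 4073
j=7: r + 6k = 4859.637333… → ⌈·⌉ = 4860
j=8: r + 7k = 5646.859555… → ⌈·⌉ = 5647
j=9: r + 8k = 6434.081777… → ⌈·⌉ = 6435

137, 924, 1711, 2498, 3286, 4073, 4860, 5647, 6435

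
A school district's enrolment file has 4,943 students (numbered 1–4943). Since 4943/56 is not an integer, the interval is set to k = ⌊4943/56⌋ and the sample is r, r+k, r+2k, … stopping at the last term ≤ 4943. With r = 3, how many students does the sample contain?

k = ⌊4943/56⌋ = 88
Achieved size = ⌊(4943 − 3)/88⌋ + 1 = ⌊4940/88⌋ + 1 = 56 + 1 = 57
(last selection: 3 + 56×88 = 4931 ≤ 4943; next would be 5019 > 4943)

57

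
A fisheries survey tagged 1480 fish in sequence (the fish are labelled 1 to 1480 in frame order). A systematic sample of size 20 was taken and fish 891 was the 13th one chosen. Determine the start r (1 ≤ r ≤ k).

3

k = 1480/20 = 74
r = 891 − (13−1)×74 = 891 − 888 = 3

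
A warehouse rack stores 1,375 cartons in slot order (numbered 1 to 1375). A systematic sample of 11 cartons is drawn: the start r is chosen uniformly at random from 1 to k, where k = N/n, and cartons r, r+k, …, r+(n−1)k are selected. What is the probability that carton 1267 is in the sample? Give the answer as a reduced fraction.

1/125

k = 1375/11 = 125.
Carton 1267 is selected iff r ≡ 1267 (mod 125); exactly one such r in {1,…,125}.
Inclusion probability = 1/125.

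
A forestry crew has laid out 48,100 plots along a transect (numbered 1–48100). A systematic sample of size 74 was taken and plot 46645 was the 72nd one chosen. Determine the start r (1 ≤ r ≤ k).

k = 48100/74 = 650
r = 46645 − (72−1)×650 = 46645 − 46150 = 495

495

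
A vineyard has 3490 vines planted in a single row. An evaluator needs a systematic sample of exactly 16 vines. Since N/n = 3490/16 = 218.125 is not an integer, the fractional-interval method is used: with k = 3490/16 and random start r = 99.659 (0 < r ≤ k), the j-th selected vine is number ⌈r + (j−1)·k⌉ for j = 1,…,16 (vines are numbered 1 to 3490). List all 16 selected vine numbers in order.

j=1: r + 0k = 99.659 → ⌈·⌉ = 100
j=2: r + 1k = 317.784 → ⌈·⌉ = 318
j=3: r + 2k = 535.909 → ⌈·⌉ = 536
j=4: r + 3k = 754.034 → ⌈·⌉ = 755
j=5: r + 4k = 972.159 → ⌈·⌉ = 973
j=6: r + 5k = 1190.284 → ⌈·⌉ = 1191
j=7: r + 6k = 1408.409 → ⌈·⌉ = 1409
j=8: r + 7k = 1626.534 → ⌈·⌉ = 1627
j=9: r + 8k = 1844.659 → ⌈·⌉ = 1845
j=10: r + 9k = 2062.784 → ⌈·⌉ = 2063
j=11: r + 10k = 2280.909 → ⌈·⌉ = 2281
j=12: r + 11k = 2499.034 → ⌈·⌉ = 2500
j=13: r + 12k = 2717.159 → ⌈·⌉ = 2718
j=14: r + 13k = 2935.284 → ⌈·⌉ = 2936
j=15: r + 14k = 3153.409 → ⌈·⌉ = 3154
j=16: r + 15k = 3371.534 → ⌈·⌉ = 3372

100, 318, 536, 755, 973, 1191, 1409, 1627, 1845, 2063, 2281, 2500, 2718, 2936, 3154, 3372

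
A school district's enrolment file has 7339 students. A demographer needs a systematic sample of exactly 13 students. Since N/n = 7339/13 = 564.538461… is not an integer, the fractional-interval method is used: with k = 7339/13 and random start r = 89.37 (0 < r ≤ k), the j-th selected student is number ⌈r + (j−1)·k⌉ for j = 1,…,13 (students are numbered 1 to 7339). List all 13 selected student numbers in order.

90, 654, 1219, 1783, 2348, 2913, 3477, 4042, 4606, 5171, 5735, 6300, 6864

j=1: r + 0k = 89.37 → ⌈·⌉ = 90
j=2: r + 1k = 653.908461… → ⌈·⌉ = 654
j=3: r + 2k = 1218.446923… → ⌈·⌉ = 1219
j=4: r + 3k = 1782.985384… → ⌈·⌉ = 1783
j=5: r + 4k = 2347.523846… → ⌈·⌉ = 2348
j=6: r + 5k = 2912.062307… → ⌈·⌉ = 2913
j=7: r + 6k = 3476.600769… → ⌈·⌉ = 3477
j=8: r + 7k = 4041.139230… → ⌈·⌉ = 4042
j=9: r + 8k = 4605.677692… → ⌈·⌉ = 4606
j=10: r + 9k = 5170.216153… → ⌈·⌉ = 5171
j=11: r + 10k = 5734.754615… → ⌈·⌉ = 5735
j=12: r + 11k = 6299.293076… → ⌈·⌉ = 6300
j=13: r + 12k = 6863.831538… → ⌈·⌉ = 6864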